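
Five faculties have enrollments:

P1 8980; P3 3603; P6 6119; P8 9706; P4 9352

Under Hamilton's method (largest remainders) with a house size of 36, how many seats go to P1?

Standard divisor: 37760 ÷ 36 ≈ 1048.889.
Standard quotas: P1 8.5614, P3 3.4351, P6 5.8338, P8 9.2536, P4 8.9161.
Lower quotas: P1 8, P3 3, P6 5, P8 9, P4 8 (sum 33, leaving 3 seats).
Remainders in descending order: P4 0.9161, P6 0.8338, P1 0.5614, P3 0.4351, P8 0.2536.
The surplus seats go to P4, P6, P1.
P1 receives 9.

9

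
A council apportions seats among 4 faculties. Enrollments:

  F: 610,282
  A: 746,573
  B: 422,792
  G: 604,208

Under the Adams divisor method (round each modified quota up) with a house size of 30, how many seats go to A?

Standard divisor 2383855/30 ≈ 79461.833; standard quotas: F 7.680, A 9.395, B 5.321, G 7.604.
Rounding up gives 8, 10, 6, 8 = 32 seats, so the divisor must be adjusted.
With modified divisor 85400: modified quotas F 7.146, A 8.742, B 4.951, G 7.075.
Rounding up: F 8, A 9, B 5, G 8 (total 30).
A receives 9.

9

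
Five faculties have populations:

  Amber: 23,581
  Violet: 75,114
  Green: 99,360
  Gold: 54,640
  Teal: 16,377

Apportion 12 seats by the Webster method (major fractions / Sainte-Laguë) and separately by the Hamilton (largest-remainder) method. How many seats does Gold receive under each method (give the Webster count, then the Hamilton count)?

Webster: Amber 1, Violet 3, Green 5, Gold 2, Teal 1.
Hamilton: Amber 1, Violet 3, Green 4, Gold 3, Teal 1.
Gold gets 2 under Webster and 3 under Hamilton.

2 and 3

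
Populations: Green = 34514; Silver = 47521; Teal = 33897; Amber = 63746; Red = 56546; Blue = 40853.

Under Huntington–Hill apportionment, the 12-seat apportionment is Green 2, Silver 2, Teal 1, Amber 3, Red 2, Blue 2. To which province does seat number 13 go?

Teal

Priority for the next seat is population ÷ (√(s·(s+1))).
Priorities: Green 14090.281, Silver 19400.367, Teal 23968.799, Amber 18401.885, Red 23084.808, Blue 16678.167.
Highest priority: Teal.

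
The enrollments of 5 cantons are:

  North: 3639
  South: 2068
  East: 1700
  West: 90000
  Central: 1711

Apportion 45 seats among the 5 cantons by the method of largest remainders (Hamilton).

North=1, South=1, East=1, West=41, Central=1

Total 99118; standard divisor 99118/45 ≈ 2202.622.
Standard quotas: North 1.6521, South 0.9389, East 0.7718, West 40.8604, Central 0.7768.
Lower quotas: North 1, South 0, East 0, West 40, Central 0 (sum 41, leaving 4 seats).
Remainders in descending order: South 0.9389, West 0.8604, Central 0.7768, East 0.7718, North 0.6521.
The surplus seats go to South, West, Central, East.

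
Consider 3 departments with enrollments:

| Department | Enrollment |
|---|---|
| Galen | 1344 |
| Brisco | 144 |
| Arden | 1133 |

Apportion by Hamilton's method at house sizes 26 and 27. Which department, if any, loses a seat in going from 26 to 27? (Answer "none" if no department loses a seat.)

At 26 seats: Galen 13, Brisco 2, Arden 11.
At 27 seats: Galen 14, Brisco 1, Arden 12.
Brisco drops from 2 to 1.

Brisco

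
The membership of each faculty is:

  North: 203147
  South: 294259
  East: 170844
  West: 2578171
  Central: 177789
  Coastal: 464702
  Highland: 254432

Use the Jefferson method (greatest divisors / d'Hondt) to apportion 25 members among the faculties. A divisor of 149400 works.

With modified divisor 149400: modified quotas North 1.360, South 1.970, East 1.144, West 17.257, Central 1.190, Coastal 3.110, Highland 1.703.
Rounding down: North 1, South 1, East 1, West 17, Central 1, Coastal 3, Highland 1 (total 25).

North 1, South 1, East 1, West 17, Central 1, Coastal 3, Highland 1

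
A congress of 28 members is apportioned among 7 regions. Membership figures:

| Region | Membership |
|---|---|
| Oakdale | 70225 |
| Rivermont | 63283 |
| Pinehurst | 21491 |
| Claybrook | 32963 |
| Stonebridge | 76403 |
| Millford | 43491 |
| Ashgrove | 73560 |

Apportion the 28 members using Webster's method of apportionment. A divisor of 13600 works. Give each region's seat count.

With modified divisor 13600: modified quotas Oakdale 5.164, Rivermont 4.653, Pinehurst 1.580, Claybrook 2.424, Stonebridge 5.618, Millford 3.198, Ashgrove 5.409.
Rounding to the nearest integer: Oakdale 5, Rivermont 5, Pinehurst 2, Claybrook 2, Stonebridge 6, Millford 3, Ashgrove 5 (total 28).

Oakdale=5; Rivermont=5; Pinehurst=2; Claybrook=2; Stonebridge=6; Millford=3; Ashgrove=5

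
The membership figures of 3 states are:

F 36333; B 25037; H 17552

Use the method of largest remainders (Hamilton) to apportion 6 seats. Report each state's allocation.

F 3, B 2, H 1

Standard divisor: 78922 ÷ 6 ≈ 13153.667.
Standard quotas: F 2.7622, B 1.9034, H 1.3344.
Lower quotas: F 2, B 1, H 1 (sum 4, leaving 2 seats).
Remainders in descending order: B 0.9034, F 0.7622, H 0.3344.
The surplus seats go to B, F.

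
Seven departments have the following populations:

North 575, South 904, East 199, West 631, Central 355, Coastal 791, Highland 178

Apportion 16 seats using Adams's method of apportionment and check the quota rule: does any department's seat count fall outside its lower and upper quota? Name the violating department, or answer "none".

Standard quotas: North 2.532, South 3.981, East 0.876, West 2.779, Central 1.563, Coastal 3.484, Highland 0.784.
Adams allocation: North 2, South 4, East 1, West 3, Central 2, Coastal 3, Highland 1.
Every allocation lies between the lower and upper quota.

none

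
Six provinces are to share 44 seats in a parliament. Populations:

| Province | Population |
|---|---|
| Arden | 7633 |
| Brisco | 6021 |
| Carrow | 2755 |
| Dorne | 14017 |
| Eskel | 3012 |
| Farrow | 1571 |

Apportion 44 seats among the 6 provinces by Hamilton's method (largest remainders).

Arden 10; Brisco 7; Carrow 3; Dorne 18; Eskel 4; Farrow 2

Standard divisor: 35009 ÷ 44 ≈ 795.659.
Standard quotas: Arden 9.5933, Brisco 7.5673, Carrow 3.4625, Dorne 17.6168, Eskel 3.7855, Farrow 1.9745.
Lower quotas: Arden 9, Brisco 7, Carrow 3, Dorne 17, Eskel 3, Farrow 1 (sum 40, leaving 4 seats).
Remainders in descending order: Farrow 0.9745, Eskel 0.7855, Dorne 0.6168, Arden 0.5933, Brisco 0.5673, Carrow 0.4625.
The surplus seats go to Farrow, Eskel, Dorne, Arden.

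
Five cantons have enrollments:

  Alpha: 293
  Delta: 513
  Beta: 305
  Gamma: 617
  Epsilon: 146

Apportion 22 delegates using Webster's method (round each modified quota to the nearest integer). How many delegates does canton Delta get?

6

Standard divisor 1874/22 ≈ 85.182; standard quotas: Alpha 3.440, Delta 6.022, Beta 3.581, Gamma 7.243, Epsilon 1.714.
Rounding to the nearest integer gives Alpha 3, Delta 6, Beta 4, Gamma 7, Epsilon 2 — total 22, matching the house size, so no adjustment is needed.
Delta receives 6.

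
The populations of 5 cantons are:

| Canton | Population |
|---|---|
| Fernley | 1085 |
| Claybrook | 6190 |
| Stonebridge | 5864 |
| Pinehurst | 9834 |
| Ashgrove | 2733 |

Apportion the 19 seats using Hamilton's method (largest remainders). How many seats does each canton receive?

Standard divisor: 25706 ÷ 19 ≈ 1352.947.
Standard quotas: Fernley 0.8020, Claybrook 4.5752, Stonebridge 4.3342, Pinehurst 7.2686, Ashgrove 2.0200.
Lower quotas: Fernley 0, Claybrook 4, Stonebridge 4, Pinehurst 7, Ashgrove 2 (sum 17, leaving 2 seats).
Remainders in descending order: Fernley 0.8020, Claybrook 0.5752, Stonebridge 0.3342, Pinehurst 0.2686, Ashgrove 0.0200.
The surplus seats go to Fernley, Claybrook.

Fernley: 1, Claybrook: 5, Stonebridge: 4, Pinehurst: 7, Ashgrove: 2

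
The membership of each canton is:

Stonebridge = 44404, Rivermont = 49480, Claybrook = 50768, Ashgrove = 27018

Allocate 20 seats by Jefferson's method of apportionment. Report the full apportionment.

Standard divisor 171670/20 ≈ 8583.5; standard quotas: Stonebridge 5.173, Rivermont 5.765, Claybrook 5.915, Ashgrove 3.148.
Rounding down gives 5, 5, 5, 3 = 18 seats, so the divisor must be adjusted.
With modified divisor 7800: modified quotas Stonebridge 5.693, Rivermont 6.344, Claybrook 6.509, Ashgrove 3.464.
Rounding down: Stonebridge 5, Rivermont 6, Claybrook 6, Ashgrove 3 (total 20).

Stonebridge 5; Rivermont 6; Claybrook 6; Ashgrove 3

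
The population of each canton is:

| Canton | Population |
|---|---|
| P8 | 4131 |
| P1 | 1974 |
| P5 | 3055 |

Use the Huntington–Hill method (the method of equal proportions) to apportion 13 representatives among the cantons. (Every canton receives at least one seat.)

P8 6, P1 3, P5 4

With divisor 719: modified quotas P8 5.745, P1 2.745, P5 4.249.
Geometric-mean thresholds: P8 √(5·6)=5.477, P1 √(2·3)=2.449, P5 √(4·5)=4.472.
Each quota rounded against its threshold gives P8 6, P1 3, P5 4 (total 13).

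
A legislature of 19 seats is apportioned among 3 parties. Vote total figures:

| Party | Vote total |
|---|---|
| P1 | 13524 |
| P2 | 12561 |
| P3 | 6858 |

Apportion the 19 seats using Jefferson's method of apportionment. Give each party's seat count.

P1: 8, P2: 7, P3: 4

Standard divisor 32943/19 ≈ 1733.842; standard quotas: P1 7.800, P2 7.245, P3 3.955.
Rounding down gives 7, 7, 3 = 17 seats, so the divisor must be adjusted.
With modified divisor 1600: modified quotas P1 8.453, P2 7.851, P3 4.286.
Rounding down: P1 8, P2 7, P3 4 (total 19).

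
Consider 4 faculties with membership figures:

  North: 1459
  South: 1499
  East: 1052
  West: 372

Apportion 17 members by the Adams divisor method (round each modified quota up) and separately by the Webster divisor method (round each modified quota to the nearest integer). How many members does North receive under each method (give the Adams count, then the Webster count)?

Adams: North 5, South 6, East 4, West 2.
Webster: North 6, South 6, East 4, West 1.
North gets 5 under Adams and 6 under Webster.

5 and 6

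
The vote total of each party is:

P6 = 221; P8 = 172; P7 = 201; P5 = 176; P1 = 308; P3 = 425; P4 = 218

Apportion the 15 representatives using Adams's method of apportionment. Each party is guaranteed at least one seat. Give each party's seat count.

P6=2, P8=2, P7=2, P5=2, P1=2, P3=3, P4=2

Standard divisor 1721/15 ≈ 114.733; standard quotas: P6 1.926, P8 1.499, P7 1.752, P5 1.534, P1 2.684, P3 3.704, P4 1.900.
Rounding up gives 2, 2, 2, 2, 3, 4, 2 = 17 seats, so the divisor must be adjusted.
With modified divisor 160: modified quotas P6 1.381, P8 1.075, P7 1.256, P5 1.100, P1 1.925, P3 2.656, P4 1.363.
Rounding up: P6 2, P8 2, P7 2, P5 2, P1 2, P3 3, P4 2 (total 15).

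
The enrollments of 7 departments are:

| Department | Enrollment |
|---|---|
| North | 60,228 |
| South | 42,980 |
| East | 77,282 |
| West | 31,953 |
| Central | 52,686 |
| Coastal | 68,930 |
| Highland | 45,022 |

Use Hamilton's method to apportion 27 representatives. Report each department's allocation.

Total 379081; standard divisor 379081/27 ≈ 14040.037.
Standard quotas: North 4.2897, South 3.0612, East 5.5044, West 2.2758, Central 3.7526, Coastal 4.9095, Highland 3.2067.
Lower quotas: North 4, South 3, East 5, West 2, Central 3, Coastal 4, Highland 3 (sum 24, leaving 3 seats).
Remainders in descending order: Coastal 0.9095, Central 0.7526, East 0.5044, North 0.2897, West 0.2758, Highland 0.2067, South 0.0612.
The surplus seats go to Coastal, Central, East.

North: 4; South: 3; East: 6; West: 2; Central: 4; Coastal: 5; Highland: 3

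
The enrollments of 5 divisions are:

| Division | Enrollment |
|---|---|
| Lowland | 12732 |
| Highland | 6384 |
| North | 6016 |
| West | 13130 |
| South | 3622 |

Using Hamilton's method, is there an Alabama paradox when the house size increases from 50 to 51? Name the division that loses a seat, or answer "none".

none

At 50 seats: Lowland 15, Highland 8, North 7, West 16, South 4.
At 51 seats: Lowland 16, Highland 8, North 7, West 16, South 4.
No division's allocation decreased.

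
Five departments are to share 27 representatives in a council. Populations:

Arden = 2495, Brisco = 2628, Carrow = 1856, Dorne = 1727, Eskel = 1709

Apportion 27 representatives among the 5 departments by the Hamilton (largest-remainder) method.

Arden: 6, Brisco: 7, Carrow: 5, Dorne: 5, Eskel: 4

The standard divisor is 10415/27 ≈ 385.741.
Standard quotas: Arden 6.468, Brisco 6.813, Carrow 4.812, Dorne 4.477, Eskel 4.430.
Lower quotas: Arden 6, Brisco 6, Carrow 4, Dorne 4, Eskel 4 (sum 24, leaving 3 seats).
Remainders in descending order: Brisco 0.813, Carrow 0.812, Dorne 0.477, Arden 0.468, Eskel 0.430.
Largest remainders: Brisco, Carrow, Dorne receive the extra seats.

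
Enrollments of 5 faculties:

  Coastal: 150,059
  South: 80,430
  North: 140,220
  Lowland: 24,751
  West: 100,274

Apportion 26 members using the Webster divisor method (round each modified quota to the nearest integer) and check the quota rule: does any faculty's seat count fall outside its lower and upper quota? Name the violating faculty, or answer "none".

none

Standard quotas: Coastal 7.870, South 4.218, North 7.354, Lowland 1.298, West 5.259.
Webster allocation: Coastal 8, South 4, North 8, Lowland 1, West 5.
Every allocation lies between the lower and upper quota.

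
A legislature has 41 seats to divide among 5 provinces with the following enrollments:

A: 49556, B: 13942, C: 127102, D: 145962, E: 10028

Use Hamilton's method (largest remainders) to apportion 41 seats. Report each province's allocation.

A=6, B=2, C=15, D=17, E=1

Standard divisor: 346590 ÷ 41 ≈ 8453.415.
Standard quotas: A 5.8622, B 1.6493, C 15.0356, D 17.2666, E 1.1863.
Lower quotas: A 5, B 1, C 15, D 17, E 1 (sum 39, leaving 2 seats).
Remainders in descending order: A 0.8622, B 0.6493, D 0.2666, E 0.1863, C 0.0356.
The surplus seats go to A, B.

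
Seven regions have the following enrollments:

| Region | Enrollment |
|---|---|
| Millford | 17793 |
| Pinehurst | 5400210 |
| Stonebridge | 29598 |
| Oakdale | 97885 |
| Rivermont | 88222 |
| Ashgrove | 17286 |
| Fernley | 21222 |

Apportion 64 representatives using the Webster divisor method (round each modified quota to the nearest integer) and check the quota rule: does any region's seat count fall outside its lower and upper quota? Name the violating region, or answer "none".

Pinehurst

Standard quotas: Millford 0.201, Pinehurst 60.931, Stonebridge 0.334, Oakdale 1.104, Rivermont 0.995, Ashgrove 0.195, Fernley 0.239.
Webster allocation: Millford 0, Pinehurst 62, Stonebridge 0, Oakdale 1, Rivermont 1, Ashgrove 0, Fernley 0.
Pinehurst has quota 60.931 (lower 60, upper 61) but receives 62 — outside the quota interval.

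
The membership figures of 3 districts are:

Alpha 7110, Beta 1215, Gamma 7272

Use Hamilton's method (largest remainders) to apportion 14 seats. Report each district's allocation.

Total 15597; standard divisor 15597/14 ≈ 1114.071.
Standard quotas: Alpha 6.3820, Beta 1.0906, Gamma 6.5274.
Lower quotas: Alpha 6, Beta 1, Gamma 6 (sum 13, leaving 1 seat).
Remainders in descending order: Gamma 0.5274, Alpha 0.3820, Beta 0.0906.
Largest remainder: Gamma receives the extra seat.

Alpha=6, Beta=1, Gamma=7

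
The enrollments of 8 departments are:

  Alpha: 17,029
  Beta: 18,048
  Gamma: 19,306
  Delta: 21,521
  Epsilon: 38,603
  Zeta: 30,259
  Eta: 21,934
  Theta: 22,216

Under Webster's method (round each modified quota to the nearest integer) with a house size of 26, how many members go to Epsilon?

Standard divisor 188916/26 ≈ 7266; standard quotas: Alpha 2.344, Beta 2.484, Gamma 2.657, Delta 2.962, Epsilon 5.313, Zeta 4.164, Eta 3.019, Theta 3.058.
Rounding to the nearest integer gives 2, 2, 3, 3, 5, 4, 3, 3 = 25 seats, so the divisor must be adjusted.
With modified divisor 7100: modified quotas Alpha 2.398, Beta 2.542, Gamma 2.719, Delta 3.031, Epsilon 5.437, Zeta 4.262, Eta 3.089, Theta 3.129.
Rounding to the nearest integer: Alpha 2, Beta 3, Gamma 3, Delta 3, Epsilon 5, Zeta 4, Eta 3, Theta 3 (total 26).
Epsilon receives 5.

5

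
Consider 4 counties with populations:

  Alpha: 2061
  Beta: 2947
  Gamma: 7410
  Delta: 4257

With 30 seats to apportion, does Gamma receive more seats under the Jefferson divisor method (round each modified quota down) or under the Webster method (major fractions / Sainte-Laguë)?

Jefferson: Alpha 3, Beta 5, Gamma 14, Delta 8.
Webster: Alpha 4, Beta 5, Gamma 13, Delta 8.
Gamma gets 14 under Jefferson and 13 under Webster.

Jefferson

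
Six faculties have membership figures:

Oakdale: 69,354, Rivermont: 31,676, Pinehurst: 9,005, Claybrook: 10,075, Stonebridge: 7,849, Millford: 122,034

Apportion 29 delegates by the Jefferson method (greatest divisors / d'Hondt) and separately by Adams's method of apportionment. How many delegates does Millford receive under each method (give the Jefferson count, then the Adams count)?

15 and 13

Jefferson: Oakdale 8, Rivermont 4, Pinehurst 1, Claybrook 1, Stonebridge 0, Millford 15.
Adams: Oakdale 8, Rivermont 4, Pinehurst 1, Claybrook 2, Stonebridge 1, Millford 13.
Millford gets 15 under Jefferson and 13 under Adams.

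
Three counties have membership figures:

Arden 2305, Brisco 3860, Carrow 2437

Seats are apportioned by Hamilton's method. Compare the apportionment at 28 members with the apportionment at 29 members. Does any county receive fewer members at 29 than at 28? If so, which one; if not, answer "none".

none

At 28 seats: Arden 7, Brisco 13, Carrow 8.
At 29 seats: Arden 8, Brisco 13, Carrow 8.
No county's allocation decreased.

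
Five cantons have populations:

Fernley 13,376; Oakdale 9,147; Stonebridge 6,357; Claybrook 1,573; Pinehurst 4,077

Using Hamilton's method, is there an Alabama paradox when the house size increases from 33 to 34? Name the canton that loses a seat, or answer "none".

At 33 seats: Fernley 13, Oakdale 9, Stonebridge 6, Claybrook 1, Pinehurst 4.
At 34 seats: Fernley 13, Oakdale 9, Stonebridge 6, Claybrook 2, Pinehurst 4.
No canton's allocation decreased.

none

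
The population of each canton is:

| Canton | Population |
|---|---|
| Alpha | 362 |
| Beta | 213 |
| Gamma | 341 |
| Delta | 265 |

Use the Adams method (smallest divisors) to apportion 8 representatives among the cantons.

Standard divisor 1181/8 ≈ 147.625; standard quotas: Alpha 2.452, Beta 1.443, Gamma 2.310, Delta 1.795.
Rounding up gives 3, 2, 3, 2 = 10 seats, so the divisor must be adjusted.
With modified divisor 200: modified quotas Alpha 1.810, Beta 1.065, Gamma 1.705, Delta 1.325.
Rounding up: Alpha 2, Beta 2, Gamma 2, Delta 2 (total 8).

Alpha 2, Beta 2, Gamma 2, Delta 2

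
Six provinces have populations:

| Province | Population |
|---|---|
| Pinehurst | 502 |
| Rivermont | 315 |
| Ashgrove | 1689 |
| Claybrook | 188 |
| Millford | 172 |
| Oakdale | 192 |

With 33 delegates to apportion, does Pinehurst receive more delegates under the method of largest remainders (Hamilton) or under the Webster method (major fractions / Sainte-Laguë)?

Hamilton: Pinehurst 6, Rivermont 3, Ashgrove 18, Claybrook 2, Millford 2, Oakdale 2.
Webster: Pinehurst 5, Rivermont 3, Ashgrove 19, Claybrook 2, Millford 2, Oakdale 2.
Pinehurst gets 6 under Hamilton and 5 under Webster.

Hamilton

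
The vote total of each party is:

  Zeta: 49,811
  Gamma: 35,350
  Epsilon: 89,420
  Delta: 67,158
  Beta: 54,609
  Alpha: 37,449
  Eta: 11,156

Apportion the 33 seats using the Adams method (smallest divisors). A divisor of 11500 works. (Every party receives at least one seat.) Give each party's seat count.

Zeta 5, Gamma 4, Epsilon 8, Delta 6, Beta 5, Alpha 4, Eta 1

With modified divisor 11500: modified quotas Zeta 4.331, Gamma 3.074, Epsilon 7.776, Delta 5.840, Beta 4.749, Alpha 3.256, Eta 0.970.
Rounding up: Zeta 5, Gamma 4, Epsilon 8, Delta 6, Beta 5, Alpha 4, Eta 1 (total 33).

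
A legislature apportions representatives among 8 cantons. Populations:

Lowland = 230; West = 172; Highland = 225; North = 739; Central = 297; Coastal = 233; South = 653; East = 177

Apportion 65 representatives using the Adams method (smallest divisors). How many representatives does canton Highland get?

6

Standard divisor 2726/65 ≈ 41.938; standard quotas: Lowland 5.484, West 4.101, Highland 5.365, North 17.621, Central 7.082, Coastal 5.556, South 15.570, East 4.220.
Rounding up gives 6, 5, 6, 18, 8, 6, 16, 5 = 70 seats, so the divisor must be adjusted.
With modified divisor 44.6: modified quotas Lowland 5.157, West 3.857, Highland 5.045, North 16.570, Central 6.659, Coastal 5.224, South 14.641, East 3.969.
Rounding up: Lowland 6, West 4, Highland 6, North 17, Central 7, Coastal 6, South 15, East 4 (total 65).
Highland receives 6.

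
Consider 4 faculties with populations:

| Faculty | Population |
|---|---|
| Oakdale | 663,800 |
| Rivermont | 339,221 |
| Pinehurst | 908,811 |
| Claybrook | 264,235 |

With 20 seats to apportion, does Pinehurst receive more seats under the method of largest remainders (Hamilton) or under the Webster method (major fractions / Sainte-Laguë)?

Webster

Hamilton: Oakdale 6, Rivermont 3, Pinehurst 8, Claybrook 3.
Webster: Oakdale 6, Rivermont 3, Pinehurst 9, Claybrook 2.
Pinehurst gets 8 under Hamilton and 9 under Webster.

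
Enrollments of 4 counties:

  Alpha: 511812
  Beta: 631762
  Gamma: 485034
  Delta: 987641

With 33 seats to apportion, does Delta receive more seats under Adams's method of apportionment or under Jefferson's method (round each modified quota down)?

Adams: Alpha 7, Beta 8, Gamma 6, Delta 12.
Jefferson: Alpha 6, Beta 8, Gamma 6, Delta 13.
Delta gets 12 under Adams and 13 under Jefferson.

Jefferson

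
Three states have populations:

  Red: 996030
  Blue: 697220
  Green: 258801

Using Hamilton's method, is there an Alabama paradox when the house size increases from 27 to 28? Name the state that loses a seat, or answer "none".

At 27 seats: Red 14, Blue 10, Green 3.
At 28 seats: Red 14, Blue 10, Green 4.
No state's allocation decreased.

none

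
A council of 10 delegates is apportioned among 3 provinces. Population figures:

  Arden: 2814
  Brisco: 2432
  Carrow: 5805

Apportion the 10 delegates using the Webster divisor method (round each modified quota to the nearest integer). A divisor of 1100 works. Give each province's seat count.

With modified divisor 1100: modified quotas Arden 2.558, Brisco 2.211, Carrow 5.277.
Rounding to the nearest integer: Arden 3, Brisco 2, Carrow 5 (total 10).

Arden 3; Brisco 2; Carrow 5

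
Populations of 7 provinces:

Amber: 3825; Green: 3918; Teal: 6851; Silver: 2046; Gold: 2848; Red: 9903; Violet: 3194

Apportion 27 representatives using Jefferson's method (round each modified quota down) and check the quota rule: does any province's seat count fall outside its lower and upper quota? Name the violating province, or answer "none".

none

Standard quotas: Amber 3.169, Green 3.246, Teal 5.677, Silver 1.695, Gold 2.360, Red 8.206, Violet 2.647.
Jefferson allocation: Amber 3, Green 3, Teal 6, Silver 1, Gold 2, Red 9, Violet 3.
Every allocation lies between the lower and upper quota.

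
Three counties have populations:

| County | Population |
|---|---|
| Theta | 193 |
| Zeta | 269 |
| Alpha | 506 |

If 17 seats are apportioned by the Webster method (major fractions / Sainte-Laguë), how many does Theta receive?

Standard divisor 968/17 ≈ 56.941; standard quotas: Theta 3.389, Zeta 4.724, Alpha 8.886.
Rounding to the nearest integer gives Theta 3, Zeta 5, Alpha 9 — total 17, matching the house size, so no adjustment is needed.
Theta receives 3.

3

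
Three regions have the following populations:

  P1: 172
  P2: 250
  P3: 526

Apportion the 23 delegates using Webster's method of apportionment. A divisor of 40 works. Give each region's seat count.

With modified divisor 40: modified quotas P1 4.300, P2 6.250, P3 13.150.
Rounding to the nearest integer: P1 4, P2 6, P3 13 (total 23).

P1: 4, P2: 6, P3: 13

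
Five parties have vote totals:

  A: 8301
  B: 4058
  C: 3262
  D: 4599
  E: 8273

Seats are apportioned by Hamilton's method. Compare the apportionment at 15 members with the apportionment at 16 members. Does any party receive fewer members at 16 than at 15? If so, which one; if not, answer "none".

D

At 15 seats: A 4, B 2, C 2, D 3, E 4.
At 16 seats: A 5, B 2, C 2, D 2, E 5.
D drops from 3 to 2.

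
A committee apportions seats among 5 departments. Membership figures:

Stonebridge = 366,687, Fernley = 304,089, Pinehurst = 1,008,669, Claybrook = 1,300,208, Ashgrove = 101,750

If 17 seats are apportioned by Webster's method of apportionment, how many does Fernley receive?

2

Standard divisor 3081403/17 ≈ 181259; standard quotas: Stonebridge 2.023, Fernley 1.678, Pinehurst 5.565, Claybrook 7.173, Ashgrove 0.561.
Rounding to the nearest integer gives 2, 2, 6, 7, 1 = 18 seats, so the divisor must be adjusted.
With modified divisor 191700: modified quotas Stonebridge 1.913, Fernley 1.586, Pinehurst 5.262, Claybrook 6.783, Ashgrove 0.531.
Rounding to the nearest integer: Stonebridge 2, Fernley 2, Pinehurst 5, Claybrook 7, Ashgrove 1 (total 17).
Fernley receives 2.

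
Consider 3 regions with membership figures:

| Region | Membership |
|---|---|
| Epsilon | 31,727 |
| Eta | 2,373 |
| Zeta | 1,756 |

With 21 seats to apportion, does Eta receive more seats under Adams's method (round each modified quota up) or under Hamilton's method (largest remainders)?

Adams: Epsilon 18, Eta 2, Zeta 1.
Hamilton: Epsilon 19, Eta 1, Zeta 1.
Eta gets 2 under Adams and 1 under Hamilton.

Adams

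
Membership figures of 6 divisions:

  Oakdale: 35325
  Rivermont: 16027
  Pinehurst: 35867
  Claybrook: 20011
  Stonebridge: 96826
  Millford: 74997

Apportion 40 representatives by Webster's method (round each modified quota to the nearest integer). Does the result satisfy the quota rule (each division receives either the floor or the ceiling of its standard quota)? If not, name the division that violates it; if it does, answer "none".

none

Standard quotas: Oakdale 5.064, Rivermont 2.297, Pinehurst 5.141, Claybrook 2.868, Stonebridge 13.879, Millford 10.750.
Webster allocation: Oakdale 5, Rivermont 2, Pinehurst 5, Claybrook 3, Stonebridge 14, Millford 11.
Every allocation lies between the lower and upper quota.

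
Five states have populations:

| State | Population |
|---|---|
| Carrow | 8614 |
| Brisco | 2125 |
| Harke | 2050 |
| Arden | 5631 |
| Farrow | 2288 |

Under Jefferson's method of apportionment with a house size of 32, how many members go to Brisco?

3

Standard divisor 20708/32 ≈ 647.125; standard quotas: Carrow 13.311, Brisco 3.284, Harke 3.168, Arden 8.702, Farrow 3.536.
Rounding down gives 13, 3, 3, 8, 3 = 30 seats, so the divisor must be adjusted.
With modified divisor 600: modified quotas Carrow 14.357, Brisco 3.542, Harke 3.417, Arden 9.385, Farrow 3.813.
Rounding down: Carrow 14, Brisco 3, Harke 3, Arden 9, Farrow 3 (total 32).
Brisco receives 3.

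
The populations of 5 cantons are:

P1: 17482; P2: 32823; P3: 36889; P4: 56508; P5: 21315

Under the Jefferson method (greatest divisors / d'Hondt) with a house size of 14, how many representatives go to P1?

Standard divisor 165017/14 ≈ 11786.929; standard quotas: P1 1.483, P2 2.785, P3 3.130, P4 4.794, P5 1.808.
Rounding down gives 1, 2, 3, 4, 1 = 11 seats, so the divisor must be adjusted.
With modified divisor 10000: modified quotas P1 1.748, P2 3.282, P3 3.689, P4 5.651, P5 2.131.
Rounding down: P1 1, P2 3, P3 3, P4 5, P5 2 (total 14).
P1 receives 1.

1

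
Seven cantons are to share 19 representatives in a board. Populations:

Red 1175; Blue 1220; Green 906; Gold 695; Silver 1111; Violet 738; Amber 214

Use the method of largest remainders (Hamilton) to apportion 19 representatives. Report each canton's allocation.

Red=4, Blue=4, Green=3, Gold=2, Silver=3, Violet=2, Amber=1

Total 6059; standard divisor 6059/19 ≈ 318.895.
Standard quotas: Red 3.685, Blue 3.826, Green 2.841, Gold 2.179, Silver 3.484, Violet 2.314, Amber 0.671.
Lower quotas: Red 3, Blue 3, Green 2, Gold 2, Silver 3, Violet 2, Amber 0 (sum 15, leaving 4 seats).
Remainders in descending order: Green 0.841, Blue 0.826, Red 0.685, Amber 0.671, Silver 0.484, Violet 0.314, Gold 0.179.
Largest remainders: Green, Blue, Red, Amber receive the extra seats.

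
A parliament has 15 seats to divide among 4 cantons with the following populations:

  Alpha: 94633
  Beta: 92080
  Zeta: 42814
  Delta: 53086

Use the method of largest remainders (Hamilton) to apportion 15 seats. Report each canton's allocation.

The standard divisor is 282613/15 ≈ 18840.867.
Standard quotas: Alpha 5.0228, Beta 4.8872, Zeta 2.2724, Delta 2.8176.
Lower quotas: Alpha 5, Beta 4, Zeta 2, Delta 2 (sum 13, leaving 2 seats).
Remainders in descending order: Beta 0.8872, Delta 0.8176, Zeta 0.2724, Alpha 0.0228.
Largest remainders: Beta, Delta receive the extra seats.

Alpha: 5, Beta: 5, Zeta: 2, Delta: 3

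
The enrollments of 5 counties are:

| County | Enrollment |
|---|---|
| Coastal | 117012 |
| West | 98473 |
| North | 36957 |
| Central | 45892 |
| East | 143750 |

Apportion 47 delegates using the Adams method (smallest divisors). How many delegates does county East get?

15

Standard divisor 442084/47 ≈ 9406.043; standard quotas: Coastal 12.440, West 10.469, North 3.929, Central 4.879, East 15.283.
Rounding up gives 13, 11, 4, 5, 16 = 49 seats, so the divisor must be adjusted.
With modified divisor 9800: modified quotas Coastal 11.940, West 10.048, North 3.771, Central 4.683, East 14.668.
Rounding up: Coastal 12, West 11, North 4, Central 5, East 15 (total 47).
East receives 15.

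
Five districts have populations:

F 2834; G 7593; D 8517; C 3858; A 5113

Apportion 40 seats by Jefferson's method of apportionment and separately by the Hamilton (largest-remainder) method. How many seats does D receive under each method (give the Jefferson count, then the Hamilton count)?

Jefferson: F 4, G 11, D 13, C 5, A 7.
Hamilton: F 4, G 11, D 12, C 6, A 7.
D gets 13 under Jefferson and 12 under Hamilton.

13 and 12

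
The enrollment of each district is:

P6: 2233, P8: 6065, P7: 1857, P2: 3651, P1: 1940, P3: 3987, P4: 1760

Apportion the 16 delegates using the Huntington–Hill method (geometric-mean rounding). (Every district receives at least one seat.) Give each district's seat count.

P6=2; P8=4; P7=1; P2=3; P1=2; P3=3; P4=1

With divisor 1364: modified quotas P6 1.637, P8 4.446, P7 1.361, P2 2.677, P1 1.422, P3 2.923, P4 1.290.
Geometric-mean thresholds: P6 √(1·2)=1.414, P8 √(4·5)=4.472, P7 √(1·2)=1.414, P2 √(2·3)=2.449, P1 √(1·2)=1.414, P3 √(2·3)=2.449, P4 √(1·2)=1.414.
Each quota rounded against its threshold gives P6 2, P8 4, P7 1, P2 3, P1 2, P3 3, P4 1 (total 16).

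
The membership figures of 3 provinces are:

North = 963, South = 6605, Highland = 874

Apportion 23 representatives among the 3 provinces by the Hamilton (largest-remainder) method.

North 3, South 18, Highland 2

The standard divisor is 8442/23 ≈ 367.043.
Standard quotas: North 2.6237, South 17.9951, Highland 2.3812.
Lower quotas: North 2, South 17, Highland 2 (sum 21, leaving 2 seats).
Remainders in descending order: South 0.9951, North 0.6237, Highland 0.3812.
The surplus seats go to South, North.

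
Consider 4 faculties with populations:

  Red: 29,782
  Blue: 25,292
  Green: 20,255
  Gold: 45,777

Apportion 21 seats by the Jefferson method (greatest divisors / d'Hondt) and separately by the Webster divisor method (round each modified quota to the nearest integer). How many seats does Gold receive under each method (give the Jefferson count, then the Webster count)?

9 and 8

Jefferson: Red 5, Blue 4, Green 3, Gold 9.
Webster: Red 5, Blue 4, Green 4, Gold 8.
Gold gets 9 under Jefferson and 8 under Webster.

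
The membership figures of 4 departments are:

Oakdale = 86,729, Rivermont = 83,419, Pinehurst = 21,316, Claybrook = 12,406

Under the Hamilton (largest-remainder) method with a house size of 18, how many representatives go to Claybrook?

1

Total 203870; standard divisor 203870/18 ≈ 11326.111.
Standard quotas: Oakdale 7.6574, Rivermont 7.3652, Pinehurst 1.8820, Claybrook 1.0953.
Lower quotas: Oakdale 7, Rivermont 7, Pinehurst 1, Claybrook 1 (sum 16, leaving 2 seats).
Remainders in descending order: Pinehurst 0.8820, Oakdale 0.6574, Rivermont 0.3652, Claybrook 0.0953.
The surplus seats go to Pinehurst, Oakdale.
Claybrook receives 1.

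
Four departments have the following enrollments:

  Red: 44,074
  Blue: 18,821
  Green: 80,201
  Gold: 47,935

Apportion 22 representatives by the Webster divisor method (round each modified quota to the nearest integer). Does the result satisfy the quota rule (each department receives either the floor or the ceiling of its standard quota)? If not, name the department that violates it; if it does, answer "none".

none

Standard quotas: Red 5.076, Blue 2.168, Green 9.236, Gold 5.520.
Webster allocation: Red 5, Blue 2, Green 9, Gold 6.
Every allocation lies between the lower and upper quota.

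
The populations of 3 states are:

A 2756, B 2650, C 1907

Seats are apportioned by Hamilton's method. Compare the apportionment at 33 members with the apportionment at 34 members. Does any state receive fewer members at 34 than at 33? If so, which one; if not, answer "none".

At 33 seats: A 12, B 12, C 9.
At 34 seats: A 13, B 12, C 9.
No state's allocation decreased.

none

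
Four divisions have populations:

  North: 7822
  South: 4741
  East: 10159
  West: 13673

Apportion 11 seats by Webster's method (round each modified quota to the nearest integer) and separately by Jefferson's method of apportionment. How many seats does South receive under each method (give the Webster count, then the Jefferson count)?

2 and 1

Webster: North 2, South 2, East 3, West 4.
Jefferson: North 2, South 1, East 3, West 5.
South gets 2 under Webster and 1 under Jefferson.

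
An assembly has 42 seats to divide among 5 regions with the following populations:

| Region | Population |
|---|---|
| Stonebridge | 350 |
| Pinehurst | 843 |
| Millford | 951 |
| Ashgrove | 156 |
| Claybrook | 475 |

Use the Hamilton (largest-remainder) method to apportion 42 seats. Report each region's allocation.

The standard divisor is 2775/42 ≈ 66.071.
Standard quotas: Stonebridge 5.297, Pinehurst 12.759, Millford 14.394, Ashgrove 2.361, Claybrook 7.189.
Lower quotas: Stonebridge 5, Pinehurst 12, Millford 14, Ashgrove 2, Claybrook 7 (sum 40, leaving 2 seats).
Remainders in descending order: Pinehurst 0.759, Millford 0.394, Ashgrove 0.361, Stonebridge 0.297, Claybrook 0.189.
The surplus seats go to Pinehurst, Millford.

Stonebridge=5, Pinehurst=13, Millford=15, Ashgrove=2, Claybrook=7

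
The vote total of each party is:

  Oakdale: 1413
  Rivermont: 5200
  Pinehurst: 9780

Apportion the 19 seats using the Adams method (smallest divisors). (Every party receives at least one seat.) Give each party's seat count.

Oakdale: 2, Rivermont: 6, Pinehurst: 11

Standard divisor 16393/19 ≈ 862.789; standard quotas: Oakdale 1.638, Rivermont 6.027, Pinehurst 11.335.
Rounding up gives 2, 7, 12 = 21 seats, so the divisor must be adjusted.
With modified divisor 900: modified quotas Oakdale 1.570, Rivermont 5.778, Pinehurst 10.867.
Rounding up: Oakdale 2, Rivermont 6, Pinehurst 11 (total 19).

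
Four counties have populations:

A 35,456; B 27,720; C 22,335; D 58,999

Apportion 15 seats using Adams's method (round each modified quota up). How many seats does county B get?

Standard divisor 144510/15 ≈ 9634; standard quotas: A 3.680, B 2.877, C 2.318, D 6.124.
Rounding up gives 4, 3, 3, 7 = 17 seats, so the divisor must be adjusted.
With modified divisor 11500: modified quotas A 3.083, B 2.410, C 1.942, D 5.130.
Rounding up: A 4, B 3, C 2, D 6 (total 15).
B receives 3.

3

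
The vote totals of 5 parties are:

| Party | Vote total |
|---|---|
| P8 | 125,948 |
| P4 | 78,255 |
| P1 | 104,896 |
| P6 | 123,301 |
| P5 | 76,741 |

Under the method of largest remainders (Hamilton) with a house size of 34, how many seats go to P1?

The standard divisor is 509141/34 ≈ 14974.735.
Standard quotas: P8 8.4107, P4 5.2258, P1 7.0049, P6 8.2339, P5 5.1247.
Lower quotas: P8 8, P4 5, P1 7, P6 8, P5 5 (sum 33, leaving 1 seat).
Remainders in descending order: P8 0.4107, P6 0.2339, P4 0.2258, P5 0.1247, P1 0.0049.
Largest remainder: P8 receives the extra seat.
P1 receives 7.

7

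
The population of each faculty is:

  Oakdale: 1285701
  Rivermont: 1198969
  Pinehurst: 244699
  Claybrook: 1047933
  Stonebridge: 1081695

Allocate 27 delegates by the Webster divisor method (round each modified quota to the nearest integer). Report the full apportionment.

Oakdale=7, Rivermont=7, Pinehurst=1, Claybrook=6, Stonebridge=6

Standard divisor 4858997/27 ≈ 179962.852; standard quotas: Oakdale 7.144, Rivermont 6.662, Pinehurst 1.360, Claybrook 5.823, Stonebridge 6.011.
Rounding to the nearest integer gives Oakdale 7, Rivermont 7, Pinehurst 1, Claybrook 6, Stonebridge 6 — total 27, matching the house size, so no adjustment is needed.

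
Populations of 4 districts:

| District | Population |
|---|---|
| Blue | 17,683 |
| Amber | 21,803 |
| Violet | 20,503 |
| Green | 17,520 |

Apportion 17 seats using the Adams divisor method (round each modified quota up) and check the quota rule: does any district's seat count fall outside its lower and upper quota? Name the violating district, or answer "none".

none

Standard quotas: Blue 3.878, Amber 4.782, Violet 4.497, Green 3.843.
Adams allocation: Blue 4, Amber 5, Violet 4, Green 4.
Every allocation lies between the lower and upper quota.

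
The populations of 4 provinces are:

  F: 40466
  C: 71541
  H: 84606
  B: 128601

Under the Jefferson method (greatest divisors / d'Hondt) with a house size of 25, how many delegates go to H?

7

Standard divisor 325214/25 ≈ 13008.56; standard quotas: F 3.111, C 5.500, H 6.504, B 9.886.
Rounding down gives 3, 5, 6, 9 = 23 seats, so the divisor must be adjusted.
With modified divisor 12000: modified quotas F 3.372, C 5.962, H 7.051, B 10.717.
Rounding down: F 3, C 5, H 7, B 10 (total 25).
H receives 7.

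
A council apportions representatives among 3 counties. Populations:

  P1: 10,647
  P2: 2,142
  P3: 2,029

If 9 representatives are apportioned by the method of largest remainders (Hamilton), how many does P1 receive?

7

Total 14818; standard divisor 14818/9 ≈ 1646.444.
Standard quotas: P1 6.4667, P2 1.3010, P3 1.2324.
Lower quotas: P1 6, P2 1, P3 1 (sum 8, leaving 1 seat).
Remainders in descending order: P1 0.4667, P2 0.3010, P3 0.2324.
Largest remainder: P1 receives the extra seat.
P1 receives 7.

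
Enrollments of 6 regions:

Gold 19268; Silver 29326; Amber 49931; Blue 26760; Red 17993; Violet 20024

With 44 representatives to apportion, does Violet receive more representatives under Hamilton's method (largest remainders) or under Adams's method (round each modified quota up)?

Hamilton: Gold 5, Silver 8, Amber 14, Blue 7, Red 5, Violet 5.
Adams: Gold 5, Silver 8, Amber 13, Blue 7, Red 5, Violet 6.
Violet gets 5 under Hamilton and 6 under Adams.

Adams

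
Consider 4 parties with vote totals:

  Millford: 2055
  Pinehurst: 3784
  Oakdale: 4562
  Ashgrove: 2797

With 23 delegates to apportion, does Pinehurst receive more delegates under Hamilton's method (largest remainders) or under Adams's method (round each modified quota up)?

Hamilton

Hamilton: Millford 3, Pinehurst 7, Oakdale 8, Ashgrove 5.
Adams: Millford 4, Pinehurst 6, Oakdale 8, Ashgrove 5.
Pinehurst gets 7 under Hamilton and 6 under Adams.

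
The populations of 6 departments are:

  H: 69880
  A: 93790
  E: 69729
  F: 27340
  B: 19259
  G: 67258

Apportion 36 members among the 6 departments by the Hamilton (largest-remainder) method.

H: 7, A: 10, E: 7, F: 3, B: 2, G: 7

Total 347256; standard divisor 347256/36 = 9646.
Standard quotas: H 7.2445, A 9.7232, E 7.2288, F 2.8343, B 1.9966, G 6.9726.
Lower quotas: H 7, A 9, E 7, F 2, B 1, G 6 (sum 32, leaving 4 seats).
Remainders in descending order: B 0.9966, G 0.9726, F 0.8343, A 0.7232, H 0.2445, E 0.2288.
Largest remainders: B, G, F, A receive the extra seats.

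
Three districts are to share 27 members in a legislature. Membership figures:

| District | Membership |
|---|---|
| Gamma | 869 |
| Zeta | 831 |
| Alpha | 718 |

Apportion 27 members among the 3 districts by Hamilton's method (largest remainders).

Total 2418; standard divisor 2418/27 ≈ 89.556.
Standard quotas: Gamma 9.703, Zeta 9.279, Alpha 8.017.
Lower quotas: Gamma 9, Zeta 9, Alpha 8 (sum 26, leaving 1 seat).
Remainders in descending order: Gamma 0.703, Zeta 0.279, Alpha 0.017.
The surplus seat goes to Gamma.

Gamma: 10, Zeta: 9, Alpha: 8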